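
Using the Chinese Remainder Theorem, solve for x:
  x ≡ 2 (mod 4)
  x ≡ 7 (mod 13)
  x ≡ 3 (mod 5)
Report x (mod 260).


Moduli 4, 13, 5 are pairwise coprime; by CRT there is a unique solution modulo M = 4 · 13 · 5 = 260.
Solve pairwise, accumulating the modulus:
  Start with x ≡ 2 (mod 4).
  Combine with x ≡ 7 (mod 13): since gcd(4, 13) = 1, we get a unique residue mod 52.
    Write x = 2 + 4·t and substitute into x ≡ 7 (mod 13): 4·t ≡ 7 − 2 = 5 (mod 13).
    The inverse of 4 mod 13 is 10 (since 4·10 = 40 = 3·13 + 1), so t ≡ 10·5 = 50 ≡ 11 (mod 13).
    Then x = 2 + 4·11 = 46, valid modulo lcm(4, 13) = 52: x ≡ 46 (mod 52).
  Combine with x ≡ 3 (mod 5): since gcd(52, 5) = 1, we get a unique residue mod 260.
    Write x = 46 + 52·t and substitute into x ≡ 3 (mod 5): 52·t ≡ 3 − 46 = -43 (mod 5).
    Reduce coefficients mod 5: 2·t ≡ 2 (mod 5).
    The inverse of 2 mod 5 is 3 (since 2·3 = 6 = 1·5 + 1), so t ≡ 3·2 = 6 ≡ 1 (mod 5).
    Then x = 46 + 52·1 = 98, valid modulo lcm(52, 5) = 260: x ≡ 98 (mod 260).
Verify: 98 mod 4 = 2 ✓, 98 mod 13 = 7 ✓, 98 mod 5 = 3 ✓.

x ≡ 98 (mod 260).


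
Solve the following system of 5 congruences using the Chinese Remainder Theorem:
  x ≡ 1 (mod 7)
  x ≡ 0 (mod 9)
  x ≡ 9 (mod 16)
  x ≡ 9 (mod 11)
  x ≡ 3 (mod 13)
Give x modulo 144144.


Product of moduli M = 7 · 9 · 16 · 11 · 13 = 144144.
Merge one congruence at a time:
  Start: x ≡ 1 (mod 7).
  Combine with x ≡ 0 (mod 9); new modulus lcm = 63.
    Write x = 1 + 7·t and substitute into x ≡ 0 (mod 9): 7·t ≡ 0 − 1 = -1 (mod 9).
    Reduce coefficients mod 9: 7·t ≡ 8 (mod 9).
    The inverse of 7 mod 9 is 4 (since 7·4 = 28 = 3·9 + 1), so t ≡ 4·8 = 32 ≡ 5 (mod 9).
    Then x = 1 + 7·5 = 36, valid modulo lcm(7, 9) = 63: x ≡ 36 (mod 63).
  Combine with x ≡ 9 (mod 16); new modulus lcm = 1008.
    Write x = 36 + 63·t and substitute into x ≡ 9 (mod 16): 63·t ≡ 9 − 36 = -27 (mod 16).
    Reduce coefficients mod 16: 15·t ≡ 5 (mod 16).
    The inverse of 15 mod 16 is 15 (since 15·15 = 225 = 14·16 + 1), so t ≡ 15·5 = 75 ≡ 11 (mod 16).
    Then x = 36 + 63·11 = 729, valid modulo lcm(63, 16) = 1008: x ≡ 729 (mod 1008).
  Combine with x ≡ 9 (mod 11); new modulus lcm = 11088.
    Write x = 729 + 1008·t and substitute into x ≡ 9 (mod 11): 1008·t ≡ 9 − 729 = -720 (mod 11).
    Reduce coefficients mod 11: 7·t ≡ 6 (mod 11).
    The inverse of 7 mod 11 is 8 (since 7·8 = 56 = 5·11 + 1), so t ≡ 8·6 = 48 ≡ 4 (mod 11).
    Then x = 729 + 1008·4 = 4761, valid modulo lcm(1008, 11) = 11088: x ≡ 4761 (mod 11088).
  Combine with x ≡ 3 (mod 13); new modulus lcm = 144144.
    Write x = 4761 + 11088·t and substitute into x ≡ 3 (mod 13): 11088·t ≡ 3 − 4761 = -4758 (mod 13).
    Reduce coefficients mod 13: 12·t ≡ 0 (mod 13).
    The inverse of 12 mod 13 is 12 (since 12·12 = 144 = 11·13 + 1), so t ≡ 12·0 = 0 ≡ 0 (mod 13).
    Then x = 4761 + 11088·0 = 4761, valid modulo lcm(11088, 13) = 144144: x ≡ 4761 (mod 144144).
Verify against each original: 4761 mod 7 = 1, 4761 mod 9 = 0, 4761 mod 16 = 9, 4761 mod 11 = 9, 4761 mod 13 = 3.

x ≡ 4761 (mod 144144).


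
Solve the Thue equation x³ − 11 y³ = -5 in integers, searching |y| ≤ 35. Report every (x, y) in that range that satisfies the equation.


The equation is x³ - 11y³ = -5. For fixed y, x³ = 11·y³ − 5, so a solution requires the RHS to be a perfect cube.
Strategy: iterate y from -35 to 35, compute RHS = 11·y³ − 5, and check whether it is a (positive or negative) perfect cube.
Check small values of y:
  y = 0: RHS = -5 is not a perfect cube.
  y = 1: RHS = 6 is not a perfect cube.
  y = -1: RHS = -16 is not a perfect cube.
  y = 2: RHS = 83 is not a perfect cube.
  y = -2: RHS = -93 is not a perfect cube.
  y = 3: RHS = 292 is not a perfect cube.
  y = -3: RHS = -302 is not a perfect cube.
Continuing the search up to |y| = 35 finds no solutions either.
No (x, y) in the scanned range satisfies the equation.

No integer solutions with |y| ≤ 35.


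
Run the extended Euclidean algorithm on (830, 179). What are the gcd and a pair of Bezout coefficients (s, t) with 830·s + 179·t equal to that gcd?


Euclidean algorithm on (830, 179) — divide until remainder is 0:
  830 = 4 · 179 + 114
  179 = 1 · 114 + 65
  114 = 1 · 65 + 49
  65 = 1 · 49 + 16
  49 = 3 · 16 + 1
  16 = 16 · 1 + 0
gcd(830, 179) = 1.
Track Bezout coefficients alongside the remainders: start with r₀ = 830 = a·1 + b·0 (s = 1, t = 0) and r₁ = 179 = a·0 + b·1 (s = 0, t = 1); each new remainder r_{k+1} = r_{k-1} − q_k·r_k inherits s_{k+1} = s_{k-1} − q_k·s_k, t_{k+1} = t_{k-1} − q_k·t_k, so r_k = a·s_k + b·t_k at every step:
  q = 4: r = 114, s = 1 − 4·0 = 1, t = 0 − 4·1 = -4  (check: 830·1 + 179·(-4) = 114)
  q = 1: r = 65, s = 0 − 1·1 = -1, t = 1 − 1·(-4) = 5  (check: 830·(-1) + 179·5 = 65)
  q = 1: r = 49, s = 1 − 1·(-1) = 2, t = -4 − 1·5 = -9  (check: 830·2 + 179·(-9) = 49)
  q = 1: r = 16, s = -1 − 1·2 = -3, t = 5 − 1·(-9) = 14  (check: 830·(-3) + 179·14 = 16)
  q = 3: r = 1, s = 2 − 3·(-3) = 11, t = -9 − 3·14 = -51  (check: 830·11 + 179·(-51) = 1)
The row with r = 1 (the gcd) gives the Bezout coefficients s = 11, t = -51.
Result: 830 · (11) + 179 · (-51) = 1.

gcd(830, 179) = 1; s = 11, t = -51 (check: 830·11 + 179·(-51) = 1).


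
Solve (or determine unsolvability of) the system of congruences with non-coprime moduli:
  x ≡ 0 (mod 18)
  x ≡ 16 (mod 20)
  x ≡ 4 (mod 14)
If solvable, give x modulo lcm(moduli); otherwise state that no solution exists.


Moduli 18, 20, 14 are not pairwise coprime, so CRT works modulo lcm(m_i) when all pairwise compatibility conditions hold.
Pairwise compatibility: gcd(m_i, m_j) must divide a_i - a_j for every pair.
Merge one congruence at a time:
  Start: x ≡ 0 (mod 18).
  Combine with x ≡ 16 (mod 20): gcd(18, 20) = 2; 16 - 0 = 16, which IS divisible by 2, so compatible.
    Write x = 0 + 18·t and substitute into x ≡ 16 (mod 20): 18·t ≡ 16 − 0 = 16 (mod 20).
    Divide the congruence (and modulus) by g = 2: 9·t ≡ 8 (mod 10).
    The inverse of 9 mod 10 is 9 (since 9·9 = 81 = 8·10 + 1), so t ≡ 9·8 = 72 ≡ 2 (mod 10).
    Then x = 0 + 18·2 = 36, valid modulo lcm(18, 20) = 180: x ≡ 36 (mod 180).
  Combine with x ≡ 4 (mod 14): gcd(180, 14) = 2; 4 - 36 = -32, which IS divisible by 2, so compatible.
    Write x = 36 + 180·t and substitute into x ≡ 4 (mod 14): 180·t ≡ 4 − 36 = -32 (mod 14).
    Divide the congruence (and modulus) by g = 2: 90·t ≡ -16 (mod 7).
    Reduce coefficients mod 7: 6·t ≡ 5 (mod 7).
    The inverse of 6 mod 7 is 6 (since 6·6 = 36 = 5·7 + 1), so t ≡ 6·5 = 30 ≡ 2 (mod 7).
    Then x = 36 + 180·2 = 396, valid modulo lcm(180, 14) = 1260: x ≡ 396 (mod 1260).
Verify: 396 mod 18 = 0, 396 mod 20 = 16, 396 mod 14 = 4.

x ≡ 396 (mod 1260).


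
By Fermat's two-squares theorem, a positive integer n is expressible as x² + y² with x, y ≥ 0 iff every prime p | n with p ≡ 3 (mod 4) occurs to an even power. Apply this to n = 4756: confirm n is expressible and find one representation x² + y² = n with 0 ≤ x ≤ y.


Step 1: Factor n = 4756 = 2^2 · 29 · 41.
Step 2: Check the mod-4 condition on each prime factor: 2 = 2 (special); 29 ≡ 1 (mod 4), exponent 1; 41 ≡ 1 (mod 4), exponent 1.
All primes ≡ 3 (mod 4) appear to even exponent (or don't appear), so by the two-squares theorem n IS expressible as a sum of two squares.
Step 3: Build a representation. Group n = k² · m with k = 2 and m = 29 · 41 = 1189 (a product of primes ≡ 1 (mod 4)); a representation of m scales to one of n via (k·x)² + (k·y)² = k²(x² + y²). Each prime p ≡ 1 (mod 4) is itself a sum of two squares; find a² by testing p − a² for a perfect square:
  29: 29 − 1² = 28, 29 − 2² = 25 = 5² ⇒ 29 = 2² + 5².
  41: 41 − 1² = 40, 41 − 2² = 37, 41 − 3² = 32, 41 − 4² = 25 = 5² ⇒ 41 = 4² + 5².
  Combine using the Brahmagupta–Fibonacci identity (a² + b²)(c² + d²) = (ac − bd)² + (ad + bc)² = (ac + bd)² + (ad − bc)²:
  29 · 41 = 1189: from (2² + 5²)(4² + 5²), take (2·4 − 5·5, 2·5 + 5·4) = (8 − 25, 10 + 20) = (-17, 30); dropping signs (only squares matter) gives (17, 30); check 17² + 30² = 289 + 900 = 1189 ✓.
  Scale by k = 2: (2·17, 2·30) = (34, 60).
Step 4: Order so x ≤ y and verify: 34² + 60² = 1156 + 3600 = 4756 = n. ✓

n = 4756 = 34² + 60² (one valid representation with x ≤ y).


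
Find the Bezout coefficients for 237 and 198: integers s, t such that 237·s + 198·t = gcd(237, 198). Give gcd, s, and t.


Euclidean algorithm on (237, 198) — divide until remainder is 0:
  237 = 1 · 198 + 39
  198 = 5 · 39 + 3
  39 = 13 · 3 + 0
gcd(237, 198) = 3.
Track Bezout coefficients alongside the remainders: start with r₀ = 237 = a·1 + b·0 (s = 1, t = 0) and r₁ = 198 = a·0 + b·1 (s = 0, t = 1); each new remainder r_{k+1} = r_{k-1} − q_k·r_k inherits s_{k+1} = s_{k-1} − q_k·s_k, t_{k+1} = t_{k-1} − q_k·t_k, so r_k = a·s_k + b·t_k at every step:
  q = 1: r = 39, s = 1 − 1·0 = 1, t = 0 − 1·1 = -1  (check: 237·1 + 198·(-1) = 39)
  q = 5: r = 3, s = 0 − 5·1 = -5, t = 1 − 5·(-1) = 6  (check: 237·(-5) + 198·6 = 3)
The row with r = 3 (the gcd) gives the Bezout coefficients s = -5, t = 6.
Result: 237 · (-5) + 198 · (6) = 3.

gcd(237, 198) = 3; s = -5, t = 6 (check: 237·(-5) + 198·6 = 3).


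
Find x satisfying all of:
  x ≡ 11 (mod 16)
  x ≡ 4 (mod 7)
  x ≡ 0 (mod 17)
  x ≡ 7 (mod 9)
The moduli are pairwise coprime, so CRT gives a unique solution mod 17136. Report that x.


Product of moduli M = 16 · 7 · 17 · 9 = 17136.
Merge one congruence at a time:
  Start: x ≡ 11 (mod 16).
  Combine with x ≡ 4 (mod 7); new modulus lcm = 112.
    Write x = 11 + 16·t and substitute into x ≡ 4 (mod 7): 16·t ≡ 4 − 11 = -7 (mod 7).
    Reduce coefficients mod 7: 2·t ≡ 0 (mod 7).
    The inverse of 2 mod 7 is 4 (since 2·4 = 8 = 1·7 + 1), so t ≡ 4·0 = 0 ≡ 0 (mod 7).
    Then x = 11 + 16·0 = 11, valid modulo lcm(16, 7) = 112: x ≡ 11 (mod 112).
  Combine with x ≡ 0 (mod 17); new modulus lcm = 1904.
    Write x = 11 + 112·t and substitute into x ≡ 0 (mod 17): 112·t ≡ 0 − 11 = -11 (mod 17).
    Reduce coefficients mod 17: 10·t ≡ 6 (mod 17).
    The inverse of 10 mod 17 is 12 (since 10·12 = 120 = 7·17 + 1), so t ≡ 12·6 = 72 ≡ 4 (mod 17).
    Then x = 11 + 112·4 = 459, valid modulo lcm(112, 17) = 1904: x ≡ 459 (mod 1904).
  Combine with x ≡ 7 (mod 9); new modulus lcm = 17136.
    Write x = 459 + 1904·t and substitute into x ≡ 7 (mod 9): 1904·t ≡ 7 − 459 = -452 (mod 9).
    Reduce coefficients mod 9: 5·t ≡ 7 (mod 9).
    The inverse of 5 mod 9 is 2 (since 5·2 = 10 = 1·9 + 1), so t ≡ 2·7 = 14 ≡ 5 (mod 9).
    Then x = 459 + 1904·5 = 9979, valid modulo lcm(1904, 9) = 17136: x ≡ 9979 (mod 17136).
Verify against each original: 9979 mod 16 = 11, 9979 mod 7 = 4, 9979 mod 17 = 0, 9979 mod 9 = 7.

x ≡ 9979 (mod 17136).


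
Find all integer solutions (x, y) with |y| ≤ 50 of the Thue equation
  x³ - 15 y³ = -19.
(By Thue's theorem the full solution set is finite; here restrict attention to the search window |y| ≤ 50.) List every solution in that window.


The equation is x³ - 15y³ = -19. For fixed y, x³ = 15·y³ − 19, so a solution requires the RHS to be a perfect cube.
Strategy: iterate y from -50 to 50, compute RHS = 15·y³ − 19, and check whether it is a (positive or negative) perfect cube.
Check small values of y:
  y = 0: RHS = -19 is not a perfect cube.
  y = 1: RHS = -4 is not a perfect cube.
  y = -1: RHS = -34 is not a perfect cube.
  y = 2: RHS = 101 is not a perfect cube.
  y = -2: RHS = -139 is not a perfect cube.
  y = 3: RHS = 386 is not a perfect cube.
  y = -3: RHS = -424 is not a perfect cube.
Continuing the search up to |y| = 50 finds no solutions either.
No (x, y) in the scanned range satisfies the equation.

No integer solutions with |y| ≤ 50.


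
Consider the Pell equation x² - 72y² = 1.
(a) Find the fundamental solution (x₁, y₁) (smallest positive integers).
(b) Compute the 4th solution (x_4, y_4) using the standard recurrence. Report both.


Step 1: Find the fundamental solution (x₁, y₁) of x² - 72y² = 1.
  Expand √72 as a continued fraction. a₀ = ⌊√72⌋ = 8; iterate m_{k+1} = d_k·a_k − m_k, d_{k+1} = (72 − m_{k+1}²)/d_k, a_{k+1} = ⌊(a₀ + m_{k+1})/d_{k+1}⌋ (starting m₀ = 0, d₀ = 1), with convergents p_k = a_k·p_{k-1} + p_{k-2}, q_k = a_k·q_{k-1} + q_{k-2} (p₋₁ = 1, q₋₁ = 0):
  k = 0: a₀ = 8; p₀/q₀ = 8/1; p₀² − 72·q₀² = 64 − 72 = -8.
  k = 1: m = 8, d = 8, a = ⌊(8 + 8)/8⌋ = 2; p/q = (2·8 + 1)/(2·1 + 0) = 17/2; p² − 72·q² = 289 − 288 = 1.
  The first convergent with p² − 72·q² = 1 gives the fundamental solution (x₁, y₁) = (17, 2).
Step 2: Apply the recurrence (x_{n+1}, y_{n+1}) = (x₁x_n + 72y₁y_n, x₁y_n + y₁x_n) repeatedly.
  From (x_1, y_1) = (17, 2): x_2 = 17·17 + 72·2·2 = 577; y_2 = 17·2 + 2·17 = 68.
  From (x_2, y_2) = (577, 68): x_3 = 17·577 + 72·2·68 = 19601; y_3 = 17·68 + 2·577 = 2310.
  From (x_3, y_3) = (19601, 2310): x_4 = 17·19601 + 72·2·2310 = 665857; y_4 = 17·2310 + 2·19601 = 78472.
Step 3: Verify x_4² - 72·y_4² = 443365544449 - 443365544448 = 1 (should be 1). ✓

(x_1, y_1) = (17, 2); (x_4, y_4) = (665857, 78472).


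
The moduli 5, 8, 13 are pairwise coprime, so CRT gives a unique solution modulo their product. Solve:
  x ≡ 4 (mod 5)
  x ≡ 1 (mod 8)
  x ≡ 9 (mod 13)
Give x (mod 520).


Moduli 5, 8, 13 are pairwise coprime; by CRT there is a unique solution modulo M = 5 · 8 · 13 = 520.
Solve pairwise, accumulating the modulus:
  Start with x ≡ 4 (mod 5).
  Combine with x ≡ 1 (mod 8): since gcd(5, 8) = 1, we get a unique residue mod 40.
    Write x = 4 + 5·t and substitute into x ≡ 1 (mod 8): 5·t ≡ 1 − 4 = -3 (mod 8).
    Reduce coefficients mod 8: 5·t ≡ 5 (mod 8).
    The inverse of 5 mod 8 is 5 (since 5·5 = 25 = 3·8 + 1), so t ≡ 5·5 = 25 ≡ 1 (mod 8).
    Then x = 4 + 5·1 = 9, valid modulo lcm(5, 8) = 40: x ≡ 9 (mod 40).
  Combine with x ≡ 9 (mod 13): since gcd(40, 13) = 1, we get a unique residue mod 520.
    Write x = 9 + 40·t and substitute into x ≡ 9 (mod 13): 40·t ≡ 9 − 9 = 0 (mod 13).
    Reduce coefficients mod 13: 1·t ≡ 0 (mod 13).
    So t ≡ 0 (mod 13).
    Then x = 9 + 40·0 = 9, valid modulo lcm(40, 13) = 520: x ≡ 9 (mod 520).
Verify: 9 mod 5 = 4 ✓, 9 mod 8 = 1 ✓, 9 mod 13 = 9 ✓.

x ≡ 9 (mod 520).


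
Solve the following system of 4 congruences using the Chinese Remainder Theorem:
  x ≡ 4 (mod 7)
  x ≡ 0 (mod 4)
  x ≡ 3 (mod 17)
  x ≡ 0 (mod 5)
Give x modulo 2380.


Product of moduli M = 7 · 4 · 17 · 5 = 2380.
Merge one congruence at a time:
  Start: x ≡ 4 (mod 7).
  Combine with x ≡ 0 (mod 4); new modulus lcm = 28.
    Write x = 4 + 7·t and substitute into x ≡ 0 (mod 4): 7·t ≡ 0 − 4 = -4 (mod 4).
    Reduce coefficients mod 4: 3·t ≡ 0 (mod 4).
    The inverse of 3 mod 4 is 3 (since 3·3 = 9 = 2·4 + 1), so t ≡ 3·0 = 0 ≡ 0 (mod 4).
    Then x = 4 + 7·0 = 4, valid modulo lcm(7, 4) = 28: x ≡ 4 (mod 28).
  Combine with x ≡ 3 (mod 17); new modulus lcm = 476.
    Write x = 4 + 28·t and substitute into x ≡ 3 (mod 17): 28·t ≡ 3 − 4 = -1 (mod 17).
    Reduce coefficients mod 17: 11·t ≡ 16 (mod 17).
    The inverse of 11 mod 17 is 14 (since 11·14 = 154 = 9·17 + 1), so t ≡ 14·16 = 224 ≡ 3 (mod 17).
    Then x = 4 + 28·3 = 88, valid modulo lcm(28, 17) = 476: x ≡ 88 (mod 476).
  Combine with x ≡ 0 (mod 5); new modulus lcm = 2380.
    Write x = 88 + 476·t and substitute into x ≡ 0 (mod 5): 476·t ≡ 0 − 88 = -88 (mod 5).
    Reduce coefficients mod 5: 1·t ≡ 2 (mod 5).
    So t ≡ 2 (mod 5).
    Then x = 88 + 476·2 = 1040, valid modulo lcm(476, 5) = 2380: x ≡ 1040 (mod 2380).
Verify against each original: 1040 mod 7 = 4, 1040 mod 4 = 0, 1040 mod 17 = 3, 1040 mod 5 = 0.

x ≡ 1040 (mod 2380).


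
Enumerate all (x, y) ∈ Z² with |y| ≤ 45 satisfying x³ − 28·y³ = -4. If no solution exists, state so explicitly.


The equation is x³ - 28y³ = -4. For fixed y, x³ = 28·y³ − 4, so a solution requires the RHS to be a perfect cube.
Strategy: iterate y from -45 to 45, compute RHS = 28·y³ − 4, and check whether it is a (positive or negative) perfect cube.
Check small values of y:
  y = 0: RHS = -4 is not a perfect cube.
  y = 1: RHS = 24 is not a perfect cube.
  y = -1: RHS = -32 is not a perfect cube.
  y = 2: RHS = 220 is not a perfect cube.
  y = -2: RHS = -228 is not a perfect cube.
  y = 3: RHS = 752 is not a perfect cube.
  y = -3: RHS = -760 is not a perfect cube.
Continuing the search up to |y| = 45 finds no solutions either.
No (x, y) in the scanned range satisfies the equation.

No integer solutions with |y| ≤ 45.


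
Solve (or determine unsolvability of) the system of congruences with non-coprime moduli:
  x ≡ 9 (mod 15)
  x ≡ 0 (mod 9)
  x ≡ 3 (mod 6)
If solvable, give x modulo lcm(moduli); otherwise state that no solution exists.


Moduli 15, 9, 6 are not pairwise coprime, so CRT works modulo lcm(m_i) when all pairwise compatibility conditions hold.
Pairwise compatibility: gcd(m_i, m_j) must divide a_i - a_j for every pair.
Merge one congruence at a time:
  Start: x ≡ 9 (mod 15).
  Combine with x ≡ 0 (mod 9): gcd(15, 9) = 3; 0 - 9 = -9, which IS divisible by 3, so compatible.
    Write x = 9 + 15·t and substitute into x ≡ 0 (mod 9): 15·t ≡ 0 − 9 = -9 (mod 9).
    Divide the congruence (and modulus) by g = 3: 5·t ≡ -3 (mod 3).
    Reduce coefficients mod 3: 2·t ≡ 0 (mod 3).
    The inverse of 2 mod 3 is 2 (since 2·2 = 4 = 1·3 + 1), so t ≡ 2·0 = 0 ≡ 0 (mod 3).
    Then x = 9 + 15·0 = 9, valid modulo lcm(15, 9) = 45: x ≡ 9 (mod 45).
  Combine with x ≡ 3 (mod 6): gcd(45, 6) = 3; 3 - 9 = -6, which IS divisible by 3, so compatible.
    Write x = 9 + 45·t and substitute into x ≡ 3 (mod 6): 45·t ≡ 3 − 9 = -6 (mod 6).
    Divide the congruence (and modulus) by g = 3: 15·t ≡ -2 (mod 2).
    Reduce coefficients mod 2: 1·t ≡ 0 (mod 2).
    So t ≡ 0 (mod 2).
    Then x = 9 + 45·0 = 9, valid modulo lcm(45, 6) = 90: x ≡ 9 (mod 90).
Verify: 9 mod 15 = 9, 9 mod 9 = 0, 9 mod 6 = 3.

x ≡ 9 (mod 90).


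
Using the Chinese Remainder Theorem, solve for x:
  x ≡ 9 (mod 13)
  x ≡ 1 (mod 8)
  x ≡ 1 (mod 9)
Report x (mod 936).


Moduli 13, 8, 9 are pairwise coprime; by CRT there is a unique solution modulo M = 13 · 8 · 9 = 936.
Solve pairwise, accumulating the modulus:
  Start with x ≡ 9 (mod 13).
  Combine with x ≡ 1 (mod 8): since gcd(13, 8) = 1, we get a unique residue mod 104.
    Write x = 9 + 13·t and substitute into x ≡ 1 (mod 8): 13·t ≡ 1 − 9 = -8 (mod 8).
    Reduce coefficients mod 8: 5·t ≡ 0 (mod 8).
    The inverse of 5 mod 8 is 5 (since 5·5 = 25 = 3·8 + 1), so t ≡ 5·0 = 0 ≡ 0 (mod 8).
    Then x = 9 + 13·0 = 9, valid modulo lcm(13, 8) = 104: x ≡ 9 (mod 104).
  Combine with x ≡ 1 (mod 9): since gcd(104, 9) = 1, we get a unique residue mod 936.
    Write x = 9 + 104·t and substitute into x ≡ 1 (mod 9): 104·t ≡ 1 − 9 = -8 (mod 9).
    Reduce coefficients mod 9: 5·t ≡ 1 (mod 9).
    The inverse of 5 mod 9 is 2 (since 5·2 = 10 = 1·9 + 1), so t ≡ 2·1 = 2 ≡ 2 (mod 9).
    Then x = 9 + 104·2 = 217, valid modulo lcm(104, 9) = 936: x ≡ 217 (mod 936).
Verify: 217 mod 13 = 9 ✓, 217 mod 8 = 1 ✓, 217 mod 9 = 1 ✓.

x ≡ 217 (mod 936).


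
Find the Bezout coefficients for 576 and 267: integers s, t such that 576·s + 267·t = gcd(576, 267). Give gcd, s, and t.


Euclidean algorithm on (576, 267) — divide until remainder is 0:
  576 = 2 · 267 + 42
  267 = 6 · 42 + 15
  42 = 2 · 15 + 12
  15 = 1 · 12 + 3
  12 = 4 · 3 + 0
gcd(576, 267) = 3.
Track Bezout coefficients alongside the remainders: start with r₀ = 576 = a·1 + b·0 (s = 1, t = 0) and r₁ = 267 = a·0 + b·1 (s = 0, t = 1); each new remainder r_{k+1} = r_{k-1} − q_k·r_k inherits s_{k+1} = s_{k-1} − q_k·s_k, t_{k+1} = t_{k-1} − q_k·t_k, so r_k = a·s_k + b·t_k at every step:
  q = 2: r = 42, s = 1 − 2·0 = 1, t = 0 − 2·1 = -2  (check: 576·1 + 267·(-2) = 42)
  q = 6: r = 15, s = 0 − 6·1 = -6, t = 1 − 6·(-2) = 13  (check: 576·(-6) + 267·13 = 15)
  q = 2: r = 12, s = 1 − 2·(-6) = 13, t = -2 − 2·13 = -28  (check: 576·13 + 267·(-28) = 12)
  q = 1: r = 3, s = -6 − 1·13 = -19, t = 13 − 1·(-28) = 41  (check: 576·(-19) + 267·41 = 3)
The row with r = 3 (the gcd) gives the Bezout coefficients s = -19, t = 41.
Result: 576 · (-19) + 267 · (41) = 3.

gcd(576, 267) = 3; s = -19, t = 41 (check: 576·(-19) + 267·41 = 3).


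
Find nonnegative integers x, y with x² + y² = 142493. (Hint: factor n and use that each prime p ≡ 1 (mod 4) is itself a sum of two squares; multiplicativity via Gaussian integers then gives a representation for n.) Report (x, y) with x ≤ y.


Step 1: Factor n = 142493 = 13 · 97 · 113.
Step 2: Check the mod-4 condition on each prime factor: 13 ≡ 1 (mod 4), exponent 1; 97 ≡ 1 (mod 4), exponent 1; 113 ≡ 1 (mod 4), exponent 1.
All primes ≡ 3 (mod 4) appear to even exponent (or don't appear), so by the two-squares theorem n IS expressible as a sum of two squares.
Step 3: Build a representation. Here n = 13 · 97 · 113 is a product of primes ≡ 1 (mod 4). Each prime p ≡ 1 (mod 4) is itself a sum of two squares; find a² by testing p − a² for a perfect square:
  13: 13 − 1² = 12, 13 − 2² = 9 = 3² ⇒ 13 = 2² + 3².
  97: 97 − 1² = 96, 97 − 2² = 93, 97 − 3² = 88, 97 − 4² = 81 = 9² ⇒ 97 = 4² + 9².
  113: 113 − 1² = 112, 113 − 2² = 109, 113 − 3² = 104, 113 − 4² = 97, 113 − 5² = 88, 113 − 6² = 77, 113 − 7² = 64 = 8² ⇒ 113 = 7² + 8².
  Combine using the Brahmagupta–Fibonacci identity (a² + b²)(c² + d²) = (ac − bd)² + (ad + bc)² = (ac + bd)² + (ad − bc)²:
  13 · 97 = 1261: from (2² + 3²)(4² + 9²), take (2·4 − 3·9, 2·9 + 3·4) = (8 − 27, 18 + 12) = (-19, 30); dropping signs (only squares matter) gives (19, 30); check 19² + 30² = 361 + 900 = 1261 ✓.
  1261 · 113 = 142493: from (19² + 30²)(7² + 8²), take (19·7 − 30·8, 19·8 + 30·7) = (133 − 240, 152 + 210) = (-107, 362); dropping signs (only squares matter) gives (107, 362); check 107² + 362² = 11449 + 131044 = 142493 ✓.
Step 4: Order so x ≤ y and verify: 107² + 362² = 11449 + 131044 = 142493 = n. ✓

n = 142493 = 107² + 362² (one valid representation with x ≤ y).


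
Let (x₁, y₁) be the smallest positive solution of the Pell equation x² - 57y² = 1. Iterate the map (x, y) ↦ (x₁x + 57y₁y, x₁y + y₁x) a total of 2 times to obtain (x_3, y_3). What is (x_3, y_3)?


Step 1: Find the fundamental solution (x₁, y₁) of x² - 57y² = 1.
  Expand √57 as a continued fraction. a₀ = ⌊√57⌋ = 7; iterate m_{k+1} = d_k·a_k − m_k, d_{k+1} = (57 − m_{k+1}²)/d_k, a_{k+1} = ⌊(a₀ + m_{k+1})/d_{k+1}⌋ (starting m₀ = 0, d₀ = 1), with convergents p_k = a_k·p_{k-1} + p_{k-2}, q_k = a_k·q_{k-1} + q_{k-2} (p₋₁ = 1, q₋₁ = 0):
  k = 0: a₀ = 7; p₀/q₀ = 7/1; p₀² − 57·q₀² = 49 − 57 = -8.
  k = 1: m = 7, d = 8, a = ⌊(7 + 7)/8⌋ = 1; p/q = (1·7 + 1)/(1·1 + 0) = 8/1; p² − 57·q² = 64 − 57 = 7.
  k = 2: m = 1, d = 7, a = ⌊(7 + 1)/7⌋ = 1; p/q = (1·8 + 7)/(1·1 + 1) = 15/2; p² − 57·q² = 225 − 228 = -3.
  k = 3: m = 6, d = 3, a = ⌊(7 + 6)/3⌋ = 4; p/q = (4·15 + 8)/(4·2 + 1) = 68/9; p² − 57·q² = 4624 − 4617 = 7.
  k = 4: m = 6, d = 7, a = ⌊(7 + 6)/7⌋ = 1; p/q = (1·68 + 15)/(1·9 + 2) = 83/11; p² − 57·q² = 6889 − 6897 = -8.
  k = 5: m = 1, d = 8, a = ⌊(7 + 1)/8⌋ = 1; p/q = (1·83 + 68)/(1·11 + 9) = 151/20; p² − 57·q² = 22801 − 22800 = 1.
  The first convergent with p² − 57·q² = 1 gives the fundamental solution (x₁, y₁) = (151, 20).
Step 2: Apply the recurrence (x_{n+1}, y_{n+1}) = (x₁x_n + 57y₁y_n, x₁y_n + y₁x_n) repeatedly.
  From (x_1, y_1) = (151, 20): x_2 = 151·151 + 57·20·20 = 45601; y_2 = 151·20 + 20·151 = 6040.
  From (x_2, y_2) = (45601, 6040): x_3 = 151·45601 + 57·20·6040 = 13771351; y_3 = 151·6040 + 20·45601 = 1824060.
Step 3: Verify x_3² - 57·y_3² = 189650108365201 - 189650108365200 = 1 (should be 1). ✓

(x_1, y_1) = (151, 20); (x_3, y_3) = (13771351, 1824060).


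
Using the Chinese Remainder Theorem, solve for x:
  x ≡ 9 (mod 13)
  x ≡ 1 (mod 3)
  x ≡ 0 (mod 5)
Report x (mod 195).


Moduli 13, 3, 5 are pairwise coprime; by CRT there is a unique solution modulo M = 13 · 3 · 5 = 195.
Solve pairwise, accumulating the modulus:
  Start with x ≡ 9 (mod 13).
  Combine with x ≡ 1 (mod 3): since gcd(13, 3) = 1, we get a unique residue mod 39.
    Write x = 9 + 13·t and substitute into x ≡ 1 (mod 3): 13·t ≡ 1 − 9 = -8 (mod 3).
    Reduce coefficients mod 3: 1·t ≡ 1 (mod 3).
    So t ≡ 1 (mod 3).
    Then x = 9 + 13·1 = 22, valid modulo lcm(13, 3) = 39: x ≡ 22 (mod 39).
  Combine with x ≡ 0 (mod 5): since gcd(39, 5) = 1, we get a unique residue mod 195.
    Write x = 22 + 39·t and substitute into x ≡ 0 (mod 5): 39·t ≡ 0 − 22 = -22 (mod 5).
    Reduce coefficients mod 5: 4·t ≡ 3 (mod 5).
    The inverse of 4 mod 5 is 4 (since 4·4 = 16 = 3·5 + 1), so t ≡ 4·3 = 12 ≡ 2 (mod 5).
    Then x = 22 + 39·2 = 100, valid modulo lcm(39, 5) = 195: x ≡ 100 (mod 195).
Verify: 100 mod 13 = 9 ✓, 100 mod 3 = 1 ✓, 100 mod 5 = 0 ✓.

x ≡ 100 (mod 195).


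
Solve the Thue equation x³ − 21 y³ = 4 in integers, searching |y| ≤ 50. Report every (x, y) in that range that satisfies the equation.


The equation is x³ - 21y³ = 4. For fixed y, x³ = 21·y³ + 4, so a solution requires the RHS to be a perfect cube.
Strategy: iterate y from -50 to 50, compute RHS = 21·y³ + 4, and check whether it is a (positive or negative) perfect cube.
Check small values of y:
  y = 0: RHS = 4 is not a perfect cube.
  y = 1: RHS = 25 is not a perfect cube.
  y = -1: RHS = -17 is not a perfect cube.
  y = 2: RHS = 172 is not a perfect cube.
  y = -2: RHS = -164 is not a perfect cube.
  y = 3: RHS = 571 is not a perfect cube.
  y = -3: RHS = -563 is not a perfect cube.
Continuing the search up to |y| = 50 finds no solutions either.
No (x, y) in the scanned range satisfies the equation.

No integer solutions with |y| ≤ 50.


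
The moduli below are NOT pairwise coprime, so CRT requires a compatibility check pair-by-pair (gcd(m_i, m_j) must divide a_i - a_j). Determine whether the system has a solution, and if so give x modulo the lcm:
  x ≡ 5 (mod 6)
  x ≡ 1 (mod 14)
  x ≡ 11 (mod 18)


Moduli 6, 14, 18 are not pairwise coprime, so CRT works modulo lcm(m_i) when all pairwise compatibility conditions hold.
Pairwise compatibility: gcd(m_i, m_j) must divide a_i - a_j for every pair.
Merge one congruence at a time:
  Start: x ≡ 5 (mod 6).
  Combine with x ≡ 1 (mod 14): gcd(6, 14) = 2; 1 - 5 = -4, which IS divisible by 2, so compatible.
    Write x = 5 + 6·t and substitute into x ≡ 1 (mod 14): 6·t ≡ 1 − 5 = -4 (mod 14).
    Divide the congruence (and modulus) by g = 2: 3·t ≡ -2 (mod 7).
    Reduce coefficients mod 7: 3·t ≡ 5 (mod 7).
    The inverse of 3 mod 7 is 5 (since 3·5 = 15 = 2·7 + 1), so t ≡ 5·5 = 25 ≡ 4 (mod 7).
    Then x = 5 + 6·4 = 29, valid modulo lcm(6, 14) = 42: x ≡ 29 (mod 42).
  Combine with x ≡ 11 (mod 18): gcd(42, 18) = 6; 11 - 29 = -18, which IS divisible by 6, so compatible.
    Write x = 29 + 42·t and substitute into x ≡ 11 (mod 18): 42·t ≡ 11 − 29 = -18 (mod 18).
    Divide the congruence (and modulus) by g = 6: 7·t ≡ -3 (mod 3).
    Reduce coefficients mod 3: 1·t ≡ 0 (mod 3).
    So t ≡ 0 (mod 3).
    Then x = 29 + 42·0 = 29, valid modulo lcm(42, 18) = 126: x ≡ 29 (mod 126).
Verify: 29 mod 6 = 5, 29 mod 14 = 1, 29 mod 18 = 11.

x ≡ 29 (mod 126).


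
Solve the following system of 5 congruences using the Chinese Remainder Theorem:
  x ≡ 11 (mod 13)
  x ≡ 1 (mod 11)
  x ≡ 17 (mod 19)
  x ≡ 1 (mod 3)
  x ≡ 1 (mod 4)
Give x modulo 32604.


Product of moduli M = 13 · 11 · 19 · 3 · 4 = 32604.
Merge one congruence at a time:
  Start: x ≡ 11 (mod 13).
  Combine with x ≡ 1 (mod 11); new modulus lcm = 143.
    Write x = 11 + 13·t and substitute into x ≡ 1 (mod 11): 13·t ≡ 1 − 11 = -10 (mod 11).
    Reduce coefficients mod 11: 2·t ≡ 1 (mod 11).
    The inverse of 2 mod 11 is 6 (since 2·6 = 12 = 1·11 + 1), so t ≡ 6·1 = 6 ≡ 6 (mod 11).
    Then x = 11 + 13·6 = 89, valid modulo lcm(13, 11) = 143: x ≡ 89 (mod 143).
  Combine with x ≡ 17 (mod 19); new modulus lcm = 2717.
    Write x = 89 + 143·t and substitute into x ≡ 17 (mod 19): 143·t ≡ 17 − 89 = -72 (mod 19).
    Reduce coefficients mod 19: 10·t ≡ 4 (mod 19).
    The inverse of 10 mod 19 is 2 (since 10·2 = 20 = 1·19 + 1), so t ≡ 2·4 = 8 ≡ 8 (mod 19).
    Then x = 89 + 143·8 = 1233, valid modulo lcm(143, 19) = 2717: x ≡ 1233 (mod 2717).
  Combine with x ≡ 1 (mod 3); new modulus lcm = 8151.
    Write x = 1233 + 2717·t and substitute into x ≡ 1 (mod 3): 2717·t ≡ 1 − 1233 = -1232 (mod 3).
    Reduce coefficients mod 3: 2·t ≡ 1 (mod 3).
    The inverse of 2 mod 3 is 2 (since 2·2 = 4 = 1·3 + 1), so t ≡ 2·1 = 2 ≡ 2 (mod 3).
    Then x = 1233 + 2717·2 = 6667, valid modulo lcm(2717, 3) = 8151: x ≡ 6667 (mod 8151).
  Combine with x ≡ 1 (mod 4); new modulus lcm = 32604.
    Write x = 6667 + 8151·t and substitute into x ≡ 1 (mod 4): 8151·t ≡ 1 − 6667 = -6666 (mod 4).
    Reduce coefficients mod 4: 3·t ≡ 2 (mod 4).
    The inverse of 3 mod 4 is 3 (since 3·3 = 9 = 2·4 + 1), so t ≡ 3·2 = 6 ≡ 2 (mod 4).
    Then x = 6667 + 8151·2 = 22969, valid modulo lcm(8151, 4) = 32604: x ≡ 22969 (mod 32604).
Verify against each original: 22969 mod 13 = 11, 22969 mod 11 = 1, 22969 mod 19 = 17, 22969 mod 3 = 1, 22969 mod 4 = 1.

x ≡ 22969 (mod 32604).


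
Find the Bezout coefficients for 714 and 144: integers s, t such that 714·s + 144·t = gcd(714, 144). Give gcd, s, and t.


Euclidean algorithm on (714, 144) — divide until remainder is 0:
  714 = 4 · 144 + 138
  144 = 1 · 138 + 6
  138 = 23 · 6 + 0
gcd(714, 144) = 6.
Track Bezout coefficients alongside the remainders: start with r₀ = 714 = a·1 + b·0 (s = 1, t = 0) and r₁ = 144 = a·0 + b·1 (s = 0, t = 1); each new remainder r_{k+1} = r_{k-1} − q_k·r_k inherits s_{k+1} = s_{k-1} − q_k·s_k, t_{k+1} = t_{k-1} − q_k·t_k, so r_k = a·s_k + b·t_k at every step:
  q = 4: r = 138, s = 1 − 4·0 = 1, t = 0 − 4·1 = -4  (check: 714·1 + 144·(-4) = 138)
  q = 1: r = 6, s = 0 − 1·1 = -1, t = 1 − 1·(-4) = 5  (check: 714·(-1) + 144·5 = 6)
The row with r = 6 (the gcd) gives the Bezout coefficients s = -1, t = 5.
Result: 714 · (-1) + 144 · (5) = 6.

gcd(714, 144) = 6; s = -1, t = 5 (check: 714·(-1) + 144·5 = 6).


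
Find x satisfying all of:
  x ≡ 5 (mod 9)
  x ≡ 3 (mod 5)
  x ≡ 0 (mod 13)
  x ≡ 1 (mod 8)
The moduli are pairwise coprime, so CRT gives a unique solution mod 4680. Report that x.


Product of moduli M = 9 · 5 · 13 · 8 = 4680.
Merge one congruence at a time:
  Start: x ≡ 5 (mod 9).
  Combine with x ≡ 3 (mod 5); new modulus lcm = 45.
    Write x = 5 + 9·t and substitute into x ≡ 3 (mod 5): 9·t ≡ 3 − 5 = -2 (mod 5).
    Reduce coefficients mod 5: 4·t ≡ 3 (mod 5).
    The inverse of 4 mod 5 is 4 (since 4·4 = 16 = 3·5 + 1), so t ≡ 4·3 = 12 ≡ 2 (mod 5).
    Then x = 5 + 9·2 = 23, valid modulo lcm(9, 5) = 45: x ≡ 23 (mod 45).
  Combine with x ≡ 0 (mod 13); new modulus lcm = 585.
    Write x = 23 + 45·t and substitute into x ≡ 0 (mod 13): 45·t ≡ 0 − 23 = -23 (mod 13).
    Reduce coefficients mod 13: 6·t ≡ 3 (mod 13).
    The inverse of 6 mod 13 is 11 (since 6·11 = 66 = 5·13 + 1), so t ≡ 11·3 = 33 ≡ 7 (mod 13).
    Then x = 23 + 45·7 = 338, valid modulo lcm(45, 13) = 585: x ≡ 338 (mod 585).
  Combine with x ≡ 1 (mod 8); new modulus lcm = 4680.
    Write x = 338 + 585·t and substitute into x ≡ 1 (mod 8): 585·t ≡ 1 − 338 = -337 (mod 8).
    Reduce coefficients mod 8: 1·t ≡ 7 (mod 8).
    So t ≡ 7 (mod 8).
    Then x = 338 + 585·7 = 4433, valid modulo lcm(585, 8) = 4680: x ≡ 4433 (mod 4680).
Verify against each original: 4433 mod 9 = 5, 4433 mod 5 = 3, 4433 mod 13 = 0, 4433 mod 8 = 1.

x ≡ 4433 (mod 4680).


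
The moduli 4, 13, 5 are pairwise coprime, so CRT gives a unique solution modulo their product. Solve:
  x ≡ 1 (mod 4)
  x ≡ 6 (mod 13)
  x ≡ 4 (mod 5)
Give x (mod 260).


Moduli 4, 13, 5 are pairwise coprime; by CRT there is a unique solution modulo M = 4 · 13 · 5 = 260.
Solve pairwise, accumulating the modulus:
  Start with x ≡ 1 (mod 4).
  Combine with x ≡ 6 (mod 13): since gcd(4, 13) = 1, we get a unique residue mod 52.
    Write x = 1 + 4·t and substitute into x ≡ 6 (mod 13): 4·t ≡ 6 − 1 = 5 (mod 13).
    The inverse of 4 mod 13 is 10 (since 4·10 = 40 = 3·13 + 1), so t ≡ 10·5 = 50 ≡ 11 (mod 13).
    Then x = 1 + 4·11 = 45, valid modulo lcm(4, 13) = 52: x ≡ 45 (mod 52).
  Combine with x ≡ 4 (mod 5): since gcd(52, 5) = 1, we get a unique residue mod 260.
    Write x = 45 + 52·t and substitute into x ≡ 4 (mod 5): 52·t ≡ 4 − 45 = -41 (mod 5).
    Reduce coefficients mod 5: 2·t ≡ 4 (mod 5).
    The inverse of 2 mod 5 is 3 (since 2·3 = 6 = 1·5 + 1), so t ≡ 3·4 = 12 ≡ 2 (mod 5).
    Then x = 45 + 52·2 = 149, valid modulo lcm(52, 5) = 260: x ≡ 149 (mod 260).
Verify: 149 mod 4 = 1 ✓, 149 mod 13 = 6 ✓, 149 mod 5 = 4 ✓.

x ≡ 149 (mod 260).


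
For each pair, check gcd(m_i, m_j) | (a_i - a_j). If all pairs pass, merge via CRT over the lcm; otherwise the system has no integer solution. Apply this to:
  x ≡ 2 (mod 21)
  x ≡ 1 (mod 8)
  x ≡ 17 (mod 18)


Moduli 21, 8, 18 are not pairwise coprime, so CRT works modulo lcm(m_i) when all pairwise compatibility conditions hold.
Pairwise compatibility: gcd(m_i, m_j) must divide a_i - a_j for every pair.
Merge one congruence at a time:
  Start: x ≡ 2 (mod 21).
  Combine with x ≡ 1 (mod 8): gcd(21, 8) = 1; 1 - 2 = -1, which IS divisible by 1, so compatible.
    Write x = 2 + 21·t and substitute into x ≡ 1 (mod 8): 21·t ≡ 1 − 2 = -1 (mod 8).
    Reduce coefficients mod 8: 5·t ≡ 7 (mod 8).
    The inverse of 5 mod 8 is 5 (since 5·5 = 25 = 3·8 + 1), so t ≡ 5·7 = 35 ≡ 3 (mod 8).
    Then x = 2 + 21·3 = 65, valid modulo lcm(21, 8) = 168: x ≡ 65 (mod 168).
  Combine with x ≡ 17 (mod 18): gcd(168, 18) = 6; 17 - 65 = -48, which IS divisible by 6, so compatible.
    Write x = 65 + 168·t and substitute into x ≡ 17 (mod 18): 168·t ≡ 17 − 65 = -48 (mod 18).
    Divide the congruence (and modulus) by g = 6: 28·t ≡ -8 (mod 3).
    Reduce coefficients mod 3: 1·t ≡ 1 (mod 3).
    So t ≡ 1 (mod 3).
    Then x = 65 + 168·1 = 233, valid modulo lcm(168, 18) = 504: x ≡ 233 (mod 504).
Verify: 233 mod 21 = 2, 233 mod 8 = 1, 233 mod 18 = 17.

x ≡ 233 (mod 504).


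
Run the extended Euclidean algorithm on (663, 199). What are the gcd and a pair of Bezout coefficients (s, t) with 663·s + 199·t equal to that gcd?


Euclidean algorithm on (663, 199) — divide until remainder is 0:
  663 = 3 · 199 + 66
  199 = 3 · 66 + 1
  66 = 66 · 1 + 0
gcd(663, 199) = 1.
Track Bezout coefficients alongside the remainders: start with r₀ = 663 = a·1 + b·0 (s = 1, t = 0) and r₁ = 199 = a·0 + b·1 (s = 0, t = 1); each new remainder r_{k+1} = r_{k-1} − q_k·r_k inherits s_{k+1} = s_{k-1} − q_k·s_k, t_{k+1} = t_{k-1} − q_k·t_k, so r_k = a·s_k + b·t_k at every step:
  q = 3: r = 66, s = 1 − 3·0 = 1, t = 0 − 3·1 = -3  (check: 663·1 + 199·(-3) = 66)
  q = 3: r = 1, s = 0 − 3·1 = -3, t = 1 − 3·(-3) = 10  (check: 663·(-3) + 199·10 = 1)
The row with r = 1 (the gcd) gives the Bezout coefficients s = -3, t = 10.
Result: 663 · (-3) + 199 · (10) = 1.

gcd(663, 199) = 1; s = -3, t = 10 (check: 663·(-3) + 199·10 = 1).


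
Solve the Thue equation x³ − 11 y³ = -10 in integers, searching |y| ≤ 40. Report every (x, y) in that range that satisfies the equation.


The equation is x³ - 11y³ = -10. For fixed y, x³ = 11·y³ − 10, so a solution requires the RHS to be a perfect cube.
Strategy: iterate y from -40 to 40, compute RHS = 11·y³ − 10, and check whether it is a (positive or negative) perfect cube.
Check small values of y:
  y = 0: RHS = -10 is not a perfect cube.
  y = 1: RHS = 1 = (1)³ ⇒ x = 1 works.
  y = -1: RHS = -21 is not a perfect cube.
  y = 2: RHS = 78 is not a perfect cube.
  y = -2: RHS = -98 is not a perfect cube.
  y = 3: RHS = 287 is not a perfect cube.
  y = -3: RHS = -307 is not a perfect cube.
Continuing the search up to |y| = 40 finds no further solutions beyond those listed.
Collected solutions: (1, 1).

Solutions (with |y| ≤ 40): (1, 1).


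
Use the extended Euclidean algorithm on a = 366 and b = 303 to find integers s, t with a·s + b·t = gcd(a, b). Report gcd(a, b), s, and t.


Euclidean algorithm on (366, 303) — divide until remainder is 0:
  366 = 1 · 303 + 63
  303 = 4 · 63 + 51
  63 = 1 · 51 + 12
  51 = 4 · 12 + 3
  12 = 4 · 3 + 0
gcd(366, 303) = 3.
Track Bezout coefficients alongside the remainders: start with r₀ = 366 = a·1 + b·0 (s = 1, t = 0) and r₁ = 303 = a·0 + b·1 (s = 0, t = 1); each new remainder r_{k+1} = r_{k-1} − q_k·r_k inherits s_{k+1} = s_{k-1} − q_k·s_k, t_{k+1} = t_{k-1} − q_k·t_k, so r_k = a·s_k + b·t_k at every step:
  q = 1: r = 63, s = 1 − 1·0 = 1, t = 0 − 1·1 = -1  (check: 366·1 + 303·(-1) = 63)
  q = 4: r = 51, s = 0 − 4·1 = -4, t = 1 − 4·(-1) = 5  (check: 366·(-4) + 303·5 = 51)
  q = 1: r = 12, s = 1 − 1·(-4) = 5, t = -1 − 1·5 = -6  (check: 366·5 + 303·(-6) = 12)
  q = 4: r = 3, s = -4 − 4·5 = -24, t = 5 − 4·(-6) = 29  (check: 366·(-24) + 303·29 = 3)
The row with r = 3 (the gcd) gives the Bezout coefficients s = -24, t = 29.
Result: 366 · (-24) + 303 · (29) = 3.

gcd(366, 303) = 3; s = -24, t = 29 (check: 366·(-24) + 303·29 = 3).


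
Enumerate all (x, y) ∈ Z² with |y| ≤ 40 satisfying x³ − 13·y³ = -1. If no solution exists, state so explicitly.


The equation is x³ - 13y³ = -1. For fixed y, x³ = 13·y³ − 1, so a solution requires the RHS to be a perfect cube.
Strategy: iterate y from -40 to 40, compute RHS = 13·y³ − 1, and check whether it is a (positive or negative) perfect cube.
Check small values of y:
  y = 0: RHS = -1 = (-1)³ ⇒ x = -1 works.
  y = 1: RHS = 12 is not a perfect cube.
  y = -1: RHS = -14 is not a perfect cube.
  y = 2: RHS = 103 is not a perfect cube.
  y = -2: RHS = -105 is not a perfect cube.
  y = 3: RHS = 350 is not a perfect cube.
  y = -3: RHS = -352 is not a perfect cube.
Continuing the search up to |y| = 40 finds no further solutions beyond those listed.
Collected solutions: (-1, 0).

Solutions (with |y| ≤ 40): (-1, 0).


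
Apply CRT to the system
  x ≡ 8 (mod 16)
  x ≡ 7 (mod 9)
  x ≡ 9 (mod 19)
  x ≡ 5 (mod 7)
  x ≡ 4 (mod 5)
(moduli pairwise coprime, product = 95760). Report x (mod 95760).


Product of moduli M = 16 · 9 · 19 · 7 · 5 = 95760.
Merge one congruence at a time:
  Start: x ≡ 8 (mod 16).
  Combine with x ≡ 7 (mod 9); new modulus lcm = 144.
    Write x = 8 + 16·t and substitute into x ≡ 7 (mod 9): 16·t ≡ 7 − 8 = -1 (mod 9).
    Reduce coefficients mod 9: 7·t ≡ 8 (mod 9).
    The inverse of 7 mod 9 is 4 (since 7·4 = 28 = 3·9 + 1), so t ≡ 4·8 = 32 ≡ 5 (mod 9).
    Then x = 8 + 16·5 = 88, valid modulo lcm(16, 9) = 144: x ≡ 88 (mod 144).
  Combine with x ≡ 9 (mod 19); new modulus lcm = 2736.
    Write x = 88 + 144·t and substitute into x ≡ 9 (mod 19): 144·t ≡ 9 − 88 = -79 (mod 19).
    Reduce coefficients mod 19: 11·t ≡ 16 (mod 19).
    The inverse of 11 mod 19 is 7 (since 11·7 = 77 = 4·19 + 1), so t ≡ 7·16 = 112 ≡ 17 (mod 19).
    Then x = 88 + 144·17 = 2536, valid modulo lcm(144, 19) = 2736: x ≡ 2536 (mod 2736).
  Combine with x ≡ 5 (mod 7); new modulus lcm = 19152.
    Write x = 2536 + 2736·t and substitute into x ≡ 5 (mod 7): 2736·t ≡ 5 − 2536 = -2531 (mod 7).
    Reduce coefficients mod 7: 6·t ≡ 3 (mod 7).
    The inverse of 6 mod 7 is 6 (since 6·6 = 36 = 5·7 + 1), so t ≡ 6·3 = 18 ≡ 4 (mod 7).
    Then x = 2536 + 2736·4 = 13480, valid modulo lcm(2736, 7) = 19152: x ≡ 13480 (mod 19152).
  Combine with x ≡ 4 (mod 5); new modulus lcm = 95760.
    Write x = 13480 + 19152·t and substitute into x ≡ 4 (mod 5): 19152·t ≡ 4 − 13480 = -13476 (mod 5).
    Reduce coefficients mod 5: 2·t ≡ 4 (mod 5).
    The inverse of 2 mod 5 is 3 (since 2·3 = 6 = 1·5 + 1), so t ≡ 3·4 = 12 ≡ 2 (mod 5).
    Then x = 13480 + 19152·2 = 51784, valid modulo lcm(19152, 5) = 95760: x ≡ 51784 (mod 95760).
Verify against each original: 51784 mod 16 = 8, 51784 mod 9 = 7, 51784 mod 19 = 9, 51784 mod 7 = 5, 51784 mod 5 = 4.

x ≡ 51784 (mod 95760).
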